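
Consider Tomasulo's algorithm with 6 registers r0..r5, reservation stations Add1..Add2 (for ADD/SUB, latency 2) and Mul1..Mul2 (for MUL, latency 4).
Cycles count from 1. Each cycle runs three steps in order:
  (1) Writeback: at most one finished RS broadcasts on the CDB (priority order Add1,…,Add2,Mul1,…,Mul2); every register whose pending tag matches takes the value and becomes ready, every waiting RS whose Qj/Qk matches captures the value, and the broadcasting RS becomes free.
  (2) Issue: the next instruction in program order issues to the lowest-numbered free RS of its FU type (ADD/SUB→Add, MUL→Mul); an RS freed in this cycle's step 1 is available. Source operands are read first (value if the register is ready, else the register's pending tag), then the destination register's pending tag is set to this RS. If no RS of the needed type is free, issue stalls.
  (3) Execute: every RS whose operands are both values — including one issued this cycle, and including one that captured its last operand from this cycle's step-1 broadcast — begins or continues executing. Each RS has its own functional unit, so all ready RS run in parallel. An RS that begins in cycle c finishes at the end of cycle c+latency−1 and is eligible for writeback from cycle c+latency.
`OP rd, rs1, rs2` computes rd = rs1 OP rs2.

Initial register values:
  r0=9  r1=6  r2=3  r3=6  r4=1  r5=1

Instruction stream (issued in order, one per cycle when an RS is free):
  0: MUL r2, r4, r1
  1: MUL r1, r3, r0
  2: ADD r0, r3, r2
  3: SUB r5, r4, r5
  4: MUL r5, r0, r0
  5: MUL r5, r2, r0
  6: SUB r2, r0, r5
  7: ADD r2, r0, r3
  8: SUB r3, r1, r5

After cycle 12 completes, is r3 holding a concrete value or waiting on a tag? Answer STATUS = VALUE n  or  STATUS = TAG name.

STATUS = TAG Add2

c1: issue MUL r2<-Mul1 | r0:9,r1:6,r2:Mul1,r3:6,r4:1,r5:1
c2: issue MUL r1<-Mul2 | r0:9,r1:Mul2,r2:Mul1,r3:6,r4:1,r5:1
c3: issue ADD r0<-Add1 | r0:Add1,r1:Mul2,r2:Mul1,r3:6,r4:1,r5:1
c4: issue SUB r5<-Add2 | r0:Add1,r1:Mul2,r2:Mul1,r3:6,r4:1,r5:Add2
c5: CDB Mul1=6; issue MUL r5<-Mul1 | r0:Add1,r1:Mul2,r2:6,r3:6,r4:1,r5:Mul1
c6: CDB Add2=0; stall | r0:Add1,r1:Mul2,r2:6,r3:6,r4:1,r5:Mul1
c7: CDB Add1=12; stall | r0:12,r1:Mul2,r2:6,r3:6,r4:1,r5:Mul1
c8: CDB Mul2=54; issue MUL r5<-Mul2 | r0:12,r1:54,r2:6,r3:6,r4:1,r5:Mul2
c9: issue SUB r2<-Add1 | r0:12,r1:54,r2:Add1,r3:6,r4:1,r5:Mul2
c10: issue ADD r2<-Add2 | r0:12,r1:54,r2:Add2,r3:6,r4:1,r5:Mul2
c11: CDB Mul1=144; stall | r0:12,r1:54,r2:Add2,r3:6,r4:1,r5:Mul2
c12: CDB Add2=18; issue SUB r3<-Add2 | r0:12,r1:54,r2:18,r3:Add2,r4:1,r5:Mul2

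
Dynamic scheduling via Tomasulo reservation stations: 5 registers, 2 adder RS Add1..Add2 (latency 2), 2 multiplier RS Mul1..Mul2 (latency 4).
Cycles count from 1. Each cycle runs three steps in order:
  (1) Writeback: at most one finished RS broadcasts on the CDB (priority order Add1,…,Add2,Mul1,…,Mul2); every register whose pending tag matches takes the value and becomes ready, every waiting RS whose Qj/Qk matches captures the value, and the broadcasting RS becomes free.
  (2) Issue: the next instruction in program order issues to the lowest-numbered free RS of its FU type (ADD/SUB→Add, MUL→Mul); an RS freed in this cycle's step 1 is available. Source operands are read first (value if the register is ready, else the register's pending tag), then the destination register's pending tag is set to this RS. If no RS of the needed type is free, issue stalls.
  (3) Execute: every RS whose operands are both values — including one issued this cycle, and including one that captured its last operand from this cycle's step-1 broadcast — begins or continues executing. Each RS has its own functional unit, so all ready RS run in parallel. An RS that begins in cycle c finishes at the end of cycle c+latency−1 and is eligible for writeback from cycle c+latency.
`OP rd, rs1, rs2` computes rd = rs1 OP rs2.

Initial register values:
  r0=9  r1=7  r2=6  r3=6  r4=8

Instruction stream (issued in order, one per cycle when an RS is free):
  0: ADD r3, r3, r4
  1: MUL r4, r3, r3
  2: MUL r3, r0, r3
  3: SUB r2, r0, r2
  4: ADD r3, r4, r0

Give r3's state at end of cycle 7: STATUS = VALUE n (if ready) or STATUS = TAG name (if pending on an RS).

c1: issue ADD r3<-Add1 | r0:9,r1:7,r2:6,r3:Add1,r4:8
c2: issue MUL r4<-Mul1 | r0:9,r1:7,r2:6,r3:Add1,r4:Mul1
c3: CDB Add1=14; issue MUL r3<-Mul2 | r0:9,r1:7,r2:6,r3:Mul2,r4:Mul1
c4: issue SUB r2<-Add1 | r0:9,r1:7,r2:Add1,r3:Mul2,r4:Mul1
c5: issue ADD r3<-Add2 | r0:9,r1:7,r2:Add1,r3:Add2,r4:Mul1
c6: CDB Add1=3 | r0:9,r1:7,r2:3,r3:Add2,r4:Mul1
c7: CDB Mul1=196 | r0:9,r1:7,r2:3,r3:Add2,r4:196

STATUS = TAG Add2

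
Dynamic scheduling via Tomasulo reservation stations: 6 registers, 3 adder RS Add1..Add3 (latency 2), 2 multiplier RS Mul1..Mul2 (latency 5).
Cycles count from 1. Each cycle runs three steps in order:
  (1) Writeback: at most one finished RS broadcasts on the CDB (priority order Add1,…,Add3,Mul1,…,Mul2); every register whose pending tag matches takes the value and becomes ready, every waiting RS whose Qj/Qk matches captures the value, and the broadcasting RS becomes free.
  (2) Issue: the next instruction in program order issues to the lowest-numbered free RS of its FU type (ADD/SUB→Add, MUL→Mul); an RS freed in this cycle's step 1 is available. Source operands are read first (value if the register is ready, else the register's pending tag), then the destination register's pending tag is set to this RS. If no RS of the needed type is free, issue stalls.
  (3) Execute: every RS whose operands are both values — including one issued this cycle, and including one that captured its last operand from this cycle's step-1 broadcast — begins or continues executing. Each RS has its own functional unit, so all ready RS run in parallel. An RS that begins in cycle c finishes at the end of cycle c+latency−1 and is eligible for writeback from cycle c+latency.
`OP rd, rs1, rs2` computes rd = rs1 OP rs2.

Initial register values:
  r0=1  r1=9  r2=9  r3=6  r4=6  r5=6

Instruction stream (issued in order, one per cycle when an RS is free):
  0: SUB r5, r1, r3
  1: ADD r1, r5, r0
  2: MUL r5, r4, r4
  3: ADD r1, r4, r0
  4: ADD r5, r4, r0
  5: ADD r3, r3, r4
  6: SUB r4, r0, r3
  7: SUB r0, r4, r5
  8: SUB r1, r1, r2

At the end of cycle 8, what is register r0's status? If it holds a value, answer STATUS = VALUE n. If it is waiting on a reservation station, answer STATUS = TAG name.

STATUS = TAG Add1

  c1: issue SUB r5<-Add1  regs: r0:1,r1:9,r2:9,r3:6,r4:6,r5:Add1
  c2: issue ADD r1<-Add2  regs: r0:1,r1:Add2,r2:9,r3:6,r4:6,r5:Add1
  c3: CDB Add1=3; issue MUL r5<-Mul1  regs: r0:1,r1:Add2,r2:9,r3:6,r4:6,r5:Mul1
  c4: issue ADD r1<-Add1  regs: r0:1,r1:Add1,r2:9,r3:6,r4:6,r5:Mul1
  c5: CDB Add2=4; issue ADD r5<-Add2  regs: r0:1,r1:Add1,r2:9,r3:6,r4:6,r5:Add2
  c6: CDB Add1=7; issue ADD r3<-Add1  regs: r0:1,r1:7,r2:9,r3:Add1,r4:6,r5:Add2
  c7: CDB Add2=7; issue SUB r4<-Add2  regs: r0:1,r1:7,r2:9,r3:Add1,r4:Add2,r5:7
  c8: CDB Add1=12; issue SUB r0<-Add1  regs: r0:Add1,r1:7,r2:9,r3:12,r4:Add2,r5:7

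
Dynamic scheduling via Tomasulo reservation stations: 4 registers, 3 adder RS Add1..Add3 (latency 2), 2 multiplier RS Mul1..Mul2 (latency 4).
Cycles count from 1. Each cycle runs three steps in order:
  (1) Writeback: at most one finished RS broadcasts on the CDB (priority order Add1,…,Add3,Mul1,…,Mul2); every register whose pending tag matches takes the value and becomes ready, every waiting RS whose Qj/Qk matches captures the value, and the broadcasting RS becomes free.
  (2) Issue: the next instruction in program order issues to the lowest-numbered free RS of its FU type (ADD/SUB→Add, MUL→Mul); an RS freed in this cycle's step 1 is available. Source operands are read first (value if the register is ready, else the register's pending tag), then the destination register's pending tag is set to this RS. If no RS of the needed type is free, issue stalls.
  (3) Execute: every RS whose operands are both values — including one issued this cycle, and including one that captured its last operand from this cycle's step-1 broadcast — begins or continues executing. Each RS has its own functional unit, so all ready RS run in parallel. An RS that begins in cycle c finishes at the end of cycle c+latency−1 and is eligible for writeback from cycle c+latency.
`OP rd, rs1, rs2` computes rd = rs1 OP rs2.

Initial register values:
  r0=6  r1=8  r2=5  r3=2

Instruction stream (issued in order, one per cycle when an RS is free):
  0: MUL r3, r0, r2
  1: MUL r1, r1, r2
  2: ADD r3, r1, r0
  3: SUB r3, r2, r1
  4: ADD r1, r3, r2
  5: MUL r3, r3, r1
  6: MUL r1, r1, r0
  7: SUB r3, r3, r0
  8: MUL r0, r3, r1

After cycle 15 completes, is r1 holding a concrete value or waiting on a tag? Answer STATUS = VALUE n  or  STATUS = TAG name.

  c1: issue MUL r3<-Mul1  regs: r0:6,r1:8,r2:5,r3:Mul1
  c2: issue MUL r1<-Mul2  regs: r0:6,r1:Mul2,r2:5,r3:Mul1
  c3: issue ADD r3<-Add1  regs: r0:6,r1:Mul2,r2:5,r3:Add1
  c4: issue SUB r3<-Add2  regs: r0:6,r1:Mul2,r2:5,r3:Add2
  c5: CDB Mul1=30; issue ADD r1<-Add3  regs: r0:6,r1:Add3,r2:5,r3:Add2
  c6: CDB Mul2=40; issue MUL r3<-Mul1  regs: r0:6,r1:Add3,r2:5,r3:Mul1
  c7: issue MUL r1<-Mul2  regs: r0:6,r1:Mul2,r2:5,r3:Mul1
  c8: CDB Add1=46; issue SUB r3<-Add1  regs: r0:6,r1:Mul2,r2:5,r3:Add1
  c9: CDB Add2=-35; stall  regs: r0:6,r1:Mul2,r2:5,r3:Add1
  c10: stall  regs: r0:6,r1:Mul2,r2:5,r3:Add1
  c11: CDB Add3=-30; stall  regs: r0:6,r1:Mul2,r2:5,r3:Add1
  c12: stall  regs: r0:6,r1:Mul2,r2:5,r3:Add1
  c13: stall  regs: r0:6,r1:Mul2,r2:5,r3:Add1
  c14: stall  regs: r0:6,r1:Mul2,r2:5,r3:Add1
  c15: CDB Mul1=1050; issue MUL r0<-Mul1  regs: r0:Mul1,r1:Mul2,r2:5,r3:Add1

STATUS = TAG Mul2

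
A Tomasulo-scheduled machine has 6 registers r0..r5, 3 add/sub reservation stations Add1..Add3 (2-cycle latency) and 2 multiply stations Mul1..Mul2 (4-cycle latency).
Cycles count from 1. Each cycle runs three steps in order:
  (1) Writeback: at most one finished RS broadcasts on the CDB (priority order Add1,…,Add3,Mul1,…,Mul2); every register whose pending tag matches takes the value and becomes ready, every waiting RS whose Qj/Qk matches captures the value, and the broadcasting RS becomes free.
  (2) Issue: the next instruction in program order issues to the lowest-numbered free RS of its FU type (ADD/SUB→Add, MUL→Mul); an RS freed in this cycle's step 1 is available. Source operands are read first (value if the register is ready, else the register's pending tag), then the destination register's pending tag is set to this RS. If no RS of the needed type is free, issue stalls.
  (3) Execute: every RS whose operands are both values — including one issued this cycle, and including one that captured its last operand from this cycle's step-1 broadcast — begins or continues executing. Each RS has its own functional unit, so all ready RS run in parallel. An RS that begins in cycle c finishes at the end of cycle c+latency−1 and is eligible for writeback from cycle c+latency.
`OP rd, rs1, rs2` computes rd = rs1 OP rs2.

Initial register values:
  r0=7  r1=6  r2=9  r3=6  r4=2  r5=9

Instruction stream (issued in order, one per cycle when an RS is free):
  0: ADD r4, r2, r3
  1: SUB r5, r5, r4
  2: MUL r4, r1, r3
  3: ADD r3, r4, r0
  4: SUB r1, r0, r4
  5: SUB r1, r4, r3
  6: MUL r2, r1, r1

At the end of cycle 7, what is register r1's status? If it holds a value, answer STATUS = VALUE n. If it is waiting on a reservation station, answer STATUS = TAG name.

STATUS = TAG Add3

c1: issue ADD r4<-Add1 | r0:7,r1:6,r2:9,r3:6,r4:Add1,r5:9
c2: issue SUB r5<-Add2 | r0:7,r1:6,r2:9,r3:6,r4:Add1,r5:Add2
c3: CDB Add1=15; issue MUL r4<-Mul1 | r0:7,r1:6,r2:9,r3:6,r4:Mul1,r5:Add2
c4: issue ADD r3<-Add1 | r0:7,r1:6,r2:9,r3:Add1,r4:Mul1,r5:Add2
c5: CDB Add2=-6; issue SUB r1<-Add2 | r0:7,r1:Add2,r2:9,r3:Add1,r4:Mul1,r5:-6
c6: issue SUB r1<-Add3 | r0:7,r1:Add3,r2:9,r3:Add1,r4:Mul1,r5:-6
c7: CDB Mul1=36; issue MUL r2<-Mul1 | r0:7,r1:Add3,r2:Mul1,r3:Add1,r4:36,r5:-6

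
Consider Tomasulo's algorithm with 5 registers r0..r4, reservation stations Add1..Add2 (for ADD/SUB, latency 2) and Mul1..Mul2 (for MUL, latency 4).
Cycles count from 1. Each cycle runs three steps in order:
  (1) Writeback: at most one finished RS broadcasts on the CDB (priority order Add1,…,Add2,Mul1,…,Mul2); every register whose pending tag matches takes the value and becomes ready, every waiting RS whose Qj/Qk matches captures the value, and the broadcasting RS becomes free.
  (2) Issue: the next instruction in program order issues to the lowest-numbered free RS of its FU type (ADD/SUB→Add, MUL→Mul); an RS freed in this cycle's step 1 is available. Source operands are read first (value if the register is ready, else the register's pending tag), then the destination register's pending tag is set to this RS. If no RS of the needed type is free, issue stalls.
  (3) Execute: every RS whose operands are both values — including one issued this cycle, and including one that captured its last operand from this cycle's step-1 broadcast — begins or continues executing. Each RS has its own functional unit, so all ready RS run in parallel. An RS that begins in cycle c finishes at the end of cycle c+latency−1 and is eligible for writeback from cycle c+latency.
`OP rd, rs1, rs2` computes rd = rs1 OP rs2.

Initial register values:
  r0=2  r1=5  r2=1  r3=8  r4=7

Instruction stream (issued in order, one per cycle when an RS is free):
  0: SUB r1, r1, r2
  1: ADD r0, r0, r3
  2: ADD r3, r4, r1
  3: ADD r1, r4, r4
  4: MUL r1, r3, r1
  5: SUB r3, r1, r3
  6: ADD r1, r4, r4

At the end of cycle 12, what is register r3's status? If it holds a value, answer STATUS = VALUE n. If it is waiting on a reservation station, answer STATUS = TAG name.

cycle 1: issue SUB r1<-Add1 // r0:2,r1:Add1,r2:1,r3:8,r4:7
cycle 2: issue ADD r0<-Add2 // r0:Add2,r1:Add1,r2:1,r3:8,r4:7
cycle 3: CDB Add1=4; issue ADD r3<-Add1 // r0:Add2,r1:4,r2:1,r3:Add1,r4:7
cycle 4: CDB Add2=10; issue ADD r1<-Add2 // r0:10,r1:Add2,r2:1,r3:Add1,r4:7
cycle 5: CDB Add1=11; issue MUL r1<-Mul1 // r0:10,r1:Mul1,r2:1,r3:11,r4:7
cycle 6: CDB Add2=14; issue SUB r3<-Add1 // r0:10,r1:Mul1,r2:1,r3:Add1,r4:7
cycle 7: issue ADD r1<-Add2 // r0:10,r1:Add2,r2:1,r3:Add1,r4:7
cycle 8: - // r0:10,r1:Add2,r2:1,r3:Add1,r4:7
cycle 9: CDB Add2=14 // r0:10,r1:14,r2:1,r3:Add1,r4:7
cycle 10: CDB Mul1=154 // r0:10,r1:14,r2:1,r3:Add1,r4:7
cycle 11: - // r0:10,r1:14,r2:1,r3:Add1,r4:7
cycle 12: CDB Add1=143 // r0:10,r1:14,r2:1,r3:143,r4:7

STATUS = VALUE 143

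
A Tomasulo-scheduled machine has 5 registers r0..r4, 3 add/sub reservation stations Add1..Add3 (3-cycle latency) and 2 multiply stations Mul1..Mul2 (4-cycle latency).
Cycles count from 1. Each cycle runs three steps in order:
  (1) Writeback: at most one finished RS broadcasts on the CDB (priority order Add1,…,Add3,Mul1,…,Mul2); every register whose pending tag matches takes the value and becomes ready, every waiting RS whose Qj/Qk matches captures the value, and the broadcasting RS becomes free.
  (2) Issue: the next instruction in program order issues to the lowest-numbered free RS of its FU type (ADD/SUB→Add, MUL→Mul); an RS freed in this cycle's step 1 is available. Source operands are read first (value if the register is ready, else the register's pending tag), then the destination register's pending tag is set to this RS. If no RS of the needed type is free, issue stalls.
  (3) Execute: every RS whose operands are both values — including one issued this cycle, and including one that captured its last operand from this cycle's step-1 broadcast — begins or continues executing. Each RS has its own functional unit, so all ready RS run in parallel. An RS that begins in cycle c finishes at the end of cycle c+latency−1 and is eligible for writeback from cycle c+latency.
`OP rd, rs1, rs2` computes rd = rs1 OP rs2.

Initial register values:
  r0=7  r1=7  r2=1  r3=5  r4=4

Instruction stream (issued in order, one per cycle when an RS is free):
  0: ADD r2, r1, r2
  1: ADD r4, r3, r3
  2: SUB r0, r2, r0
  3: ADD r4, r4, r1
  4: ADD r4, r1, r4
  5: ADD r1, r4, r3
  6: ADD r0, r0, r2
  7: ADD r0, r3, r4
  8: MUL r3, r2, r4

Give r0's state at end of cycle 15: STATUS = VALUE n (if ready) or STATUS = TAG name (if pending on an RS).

cycle 1: issue ADD r2<-Add1 // r0:7,r1:7,r2:Add1,r3:5,r4:4
cycle 2: issue ADD r4<-Add2 // r0:7,r1:7,r2:Add1,r3:5,r4:Add2
cycle 3: issue SUB r0<-Add3 // r0:Add3,r1:7,r2:Add1,r3:5,r4:Add2
cycle 4: CDB Add1=8; issue ADD r4<-Add1 // r0:Add3,r1:7,r2:8,r3:5,r4:Add1
cycle 5: CDB Add2=10; issue ADD r4<-Add2 // r0:Add3,r1:7,r2:8,r3:5,r4:Add2
cycle 6: stall // r0:Add3,r1:7,r2:8,r3:5,r4:Add2
cycle 7: CDB Add3=1; issue ADD r1<-Add3 // r0:1,r1:Add3,r2:8,r3:5,r4:Add2
cycle 8: CDB Add1=17; issue ADD r0<-Add1 // r0:Add1,r1:Add3,r2:8,r3:5,r4:Add2
cycle 9: stall // r0:Add1,r1:Add3,r2:8,r3:5,r4:Add2
cycle 10: stall // r0:Add1,r1:Add3,r2:8,r3:5,r4:Add2
cycle 11: CDB Add1=9; issue ADD r0<-Add1 // r0:Add1,r1:Add3,r2:8,r3:5,r4:Add2
cycle 12: CDB Add2=24; issue MUL r3<-Mul1 // r0:Add1,r1:Add3,r2:8,r3:Mul1,r4:24
cycle 13: - // r0:Add1,r1:Add3,r2:8,r3:Mul1,r4:24
cycle 14: - // r0:Add1,r1:Add3,r2:8,r3:Mul1,r4:24
cycle 15: CDB Add1=29 // r0:29,r1:Add3,r2:8,r3:Mul1,r4:24

STATUS = VALUE 29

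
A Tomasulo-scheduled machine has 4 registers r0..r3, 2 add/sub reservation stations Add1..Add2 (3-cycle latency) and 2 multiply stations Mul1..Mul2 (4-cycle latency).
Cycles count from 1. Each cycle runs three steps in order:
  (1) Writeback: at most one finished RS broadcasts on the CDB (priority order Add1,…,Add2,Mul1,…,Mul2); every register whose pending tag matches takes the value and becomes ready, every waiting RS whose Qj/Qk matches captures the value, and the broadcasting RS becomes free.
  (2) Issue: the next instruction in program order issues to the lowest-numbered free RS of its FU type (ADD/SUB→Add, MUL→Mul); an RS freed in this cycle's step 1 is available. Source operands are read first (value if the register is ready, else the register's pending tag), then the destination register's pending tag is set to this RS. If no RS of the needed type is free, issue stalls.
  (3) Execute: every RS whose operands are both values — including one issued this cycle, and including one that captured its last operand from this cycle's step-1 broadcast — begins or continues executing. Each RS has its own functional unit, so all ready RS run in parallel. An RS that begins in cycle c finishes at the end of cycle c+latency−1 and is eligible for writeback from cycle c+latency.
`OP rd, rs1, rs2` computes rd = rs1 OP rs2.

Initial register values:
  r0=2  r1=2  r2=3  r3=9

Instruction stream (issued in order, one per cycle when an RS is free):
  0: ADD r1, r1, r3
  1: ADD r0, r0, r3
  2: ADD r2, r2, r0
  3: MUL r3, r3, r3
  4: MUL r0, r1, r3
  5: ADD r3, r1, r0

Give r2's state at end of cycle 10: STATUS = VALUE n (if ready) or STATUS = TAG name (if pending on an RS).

STATUS = VALUE 14

cycle 1: issue ADD r1<-Add1 // r0:2,r1:Add1,r2:3,r3:9
cycle 2: issue ADD r0<-Add2 // r0:Add2,r1:Add1,r2:3,r3:9
cycle 3: stall // r0:Add2,r1:Add1,r2:3,r3:9
cycle 4: CDB Add1=11; issue ADD r2<-Add1 // r0:Add2,r1:11,r2:Add1,r3:9
cycle 5: CDB Add2=11; issue MUL r3<-Mul1 // r0:11,r1:11,r2:Add1,r3:Mul1
cycle 6: issue MUL r0<-Mul2 // r0:Mul2,r1:11,r2:Add1,r3:Mul1
cycle 7: issue ADD r3<-Add2 // r0:Mul2,r1:11,r2:Add1,r3:Add2
cycle 8: CDB Add1=14 // r0:Mul2,r1:11,r2:14,r3:Add2
cycle 9: CDB Mul1=81 // r0:Mul2,r1:11,r2:14,r3:Add2
cycle 10: - // r0:Mul2,r1:11,r2:14,r3:Add2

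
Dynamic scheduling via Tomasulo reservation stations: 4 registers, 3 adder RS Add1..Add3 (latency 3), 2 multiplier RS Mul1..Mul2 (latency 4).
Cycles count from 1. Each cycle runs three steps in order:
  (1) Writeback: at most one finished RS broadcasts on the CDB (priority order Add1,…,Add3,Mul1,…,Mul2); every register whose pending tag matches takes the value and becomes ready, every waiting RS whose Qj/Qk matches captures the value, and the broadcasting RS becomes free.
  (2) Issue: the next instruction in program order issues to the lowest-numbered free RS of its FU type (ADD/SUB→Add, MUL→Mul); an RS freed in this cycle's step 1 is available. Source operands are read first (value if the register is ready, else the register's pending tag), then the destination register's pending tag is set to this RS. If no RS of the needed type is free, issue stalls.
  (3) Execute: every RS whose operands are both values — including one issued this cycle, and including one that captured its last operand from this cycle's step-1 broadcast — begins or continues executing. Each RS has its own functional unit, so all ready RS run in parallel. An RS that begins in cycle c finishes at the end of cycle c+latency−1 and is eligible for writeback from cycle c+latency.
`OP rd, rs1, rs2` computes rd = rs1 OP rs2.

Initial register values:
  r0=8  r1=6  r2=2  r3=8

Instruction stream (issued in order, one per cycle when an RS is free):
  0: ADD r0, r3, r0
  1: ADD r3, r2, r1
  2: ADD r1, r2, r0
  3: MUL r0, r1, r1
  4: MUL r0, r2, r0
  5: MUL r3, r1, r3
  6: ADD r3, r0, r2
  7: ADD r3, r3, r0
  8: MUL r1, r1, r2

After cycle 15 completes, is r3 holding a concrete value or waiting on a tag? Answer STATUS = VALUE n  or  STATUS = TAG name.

STATUS = TAG Add2

c1: issue ADD r0<-Add1 | r0:Add1,r1:6,r2:2,r3:8
c2: issue ADD r3<-Add2 | r0:Add1,r1:6,r2:2,r3:Add2
c3: issue ADD r1<-Add3 | r0:Add1,r1:Add3,r2:2,r3:Add2
c4: CDB Add1=16; issue MUL r0<-Mul1 | r0:Mul1,r1:Add3,r2:2,r3:Add2
c5: CDB Add2=8; issue MUL r0<-Mul2 | r0:Mul2,r1:Add3,r2:2,r3:8
c6: stall | r0:Mul2,r1:Add3,r2:2,r3:8
c7: CDB Add3=18; stall | r0:Mul2,r1:18,r2:2,r3:8
c8: stall | r0:Mul2,r1:18,r2:2,r3:8
c9: stall | r0:Mul2,r1:18,r2:2,r3:8
c10: stall | r0:Mul2,r1:18,r2:2,r3:8
c11: CDB Mul1=324; issue MUL r3<-Mul1 | r0:Mul2,r1:18,r2:2,r3:Mul1
c12: issue ADD r3<-Add1 | r0:Mul2,r1:18,r2:2,r3:Add1
c13: issue ADD r3<-Add2 | r0:Mul2,r1:18,r2:2,r3:Add2
c14: stall | r0:Mul2,r1:18,r2:2,r3:Add2
c15: CDB Mul1=144; issue MUL r1<-Mul1 | r0:Mul2,r1:Mul1,r2:2,r3:Add2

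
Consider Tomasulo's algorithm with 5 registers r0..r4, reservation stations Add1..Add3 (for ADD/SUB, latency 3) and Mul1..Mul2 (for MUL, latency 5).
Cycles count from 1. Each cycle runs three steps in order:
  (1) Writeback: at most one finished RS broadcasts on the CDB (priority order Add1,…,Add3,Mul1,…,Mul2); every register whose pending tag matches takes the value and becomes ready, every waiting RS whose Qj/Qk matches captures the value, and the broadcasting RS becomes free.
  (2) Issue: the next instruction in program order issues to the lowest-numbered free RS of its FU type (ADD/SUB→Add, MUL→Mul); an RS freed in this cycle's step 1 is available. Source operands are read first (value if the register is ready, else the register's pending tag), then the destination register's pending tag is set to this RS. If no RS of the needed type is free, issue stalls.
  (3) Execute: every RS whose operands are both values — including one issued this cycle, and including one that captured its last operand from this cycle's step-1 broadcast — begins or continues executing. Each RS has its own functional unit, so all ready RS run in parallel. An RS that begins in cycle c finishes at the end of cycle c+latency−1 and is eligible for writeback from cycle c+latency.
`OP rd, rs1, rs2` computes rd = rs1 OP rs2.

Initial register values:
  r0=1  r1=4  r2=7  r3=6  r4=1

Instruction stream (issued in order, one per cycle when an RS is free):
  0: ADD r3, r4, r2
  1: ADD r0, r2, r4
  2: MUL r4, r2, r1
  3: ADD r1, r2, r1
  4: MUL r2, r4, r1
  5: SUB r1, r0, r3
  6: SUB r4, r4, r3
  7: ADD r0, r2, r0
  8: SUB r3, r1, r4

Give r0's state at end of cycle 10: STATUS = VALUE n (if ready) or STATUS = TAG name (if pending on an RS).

c1: issue ADD r3<-Add1 | r0:1,r1:4,r2:7,r3:Add1,r4:1
c2: issue ADD r0<-Add2 | r0:Add2,r1:4,r2:7,r3:Add1,r4:1
c3: issue MUL r4<-Mul1 | r0:Add2,r1:4,r2:7,r3:Add1,r4:Mul1
c4: CDB Add1=8; issue ADD r1<-Add1 | r0:Add2,r1:Add1,r2:7,r3:8,r4:Mul1
c5: CDB Add2=8; issue MUL r2<-Mul2 | r0:8,r1:Add1,r2:Mul2,r3:8,r4:Mul1
c6: issue SUB r1<-Add2 | r0:8,r1:Add2,r2:Mul2,r3:8,r4:Mul1
c7: CDB Add1=11; issue SUB r4<-Add1 | r0:8,r1:Add2,r2:Mul2,r3:8,r4:Add1
c8: CDB Mul1=28; issue ADD r0<-Add3 | r0:Add3,r1:Add2,r2:Mul2,r3:8,r4:Add1
c9: CDB Add2=0; issue SUB r3<-Add2 | r0:Add3,r1:0,r2:Mul2,r3:Add2,r4:Add1
c10: - | r0:Add3,r1:0,r2:Mul2,r3:Add2,r4:Add1

STATUS = TAG Add3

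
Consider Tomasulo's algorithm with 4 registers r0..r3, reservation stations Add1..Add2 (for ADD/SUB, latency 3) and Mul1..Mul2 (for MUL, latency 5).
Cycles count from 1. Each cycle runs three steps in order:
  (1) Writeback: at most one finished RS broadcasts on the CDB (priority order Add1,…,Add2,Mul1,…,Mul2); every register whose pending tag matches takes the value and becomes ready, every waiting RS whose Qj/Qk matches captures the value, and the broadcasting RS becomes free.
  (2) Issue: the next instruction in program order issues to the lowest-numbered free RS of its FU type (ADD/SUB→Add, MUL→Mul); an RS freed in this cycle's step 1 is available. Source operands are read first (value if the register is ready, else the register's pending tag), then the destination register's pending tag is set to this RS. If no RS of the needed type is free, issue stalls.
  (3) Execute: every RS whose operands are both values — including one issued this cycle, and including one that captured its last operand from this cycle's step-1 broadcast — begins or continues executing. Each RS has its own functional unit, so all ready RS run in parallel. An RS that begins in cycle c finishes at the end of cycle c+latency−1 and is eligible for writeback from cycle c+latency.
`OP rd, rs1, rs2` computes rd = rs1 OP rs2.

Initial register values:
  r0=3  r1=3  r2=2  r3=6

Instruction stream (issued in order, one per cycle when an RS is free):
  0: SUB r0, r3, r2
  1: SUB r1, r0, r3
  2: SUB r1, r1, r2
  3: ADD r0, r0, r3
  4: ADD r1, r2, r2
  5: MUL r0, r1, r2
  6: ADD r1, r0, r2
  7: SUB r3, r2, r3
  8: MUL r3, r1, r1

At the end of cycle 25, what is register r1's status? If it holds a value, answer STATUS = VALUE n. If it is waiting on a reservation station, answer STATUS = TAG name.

STATUS = VALUE 10

c1: issue SUB r0<-Add1 | r0:Add1,r1:3,r2:2,r3:6
c2: issue SUB r1<-Add2 | r0:Add1,r1:Add2,r2:2,r3:6
c3: stall | r0:Add1,r1:Add2,r2:2,r3:6
c4: CDB Add1=4; issue SUB r1<-Add1 | r0:4,r1:Add1,r2:2,r3:6
c5: stall | r0:4,r1:Add1,r2:2,r3:6
c6: stall | r0:4,r1:Add1,r2:2,r3:6
c7: CDB Add2=-2; issue ADD r0<-Add2 | r0:Add2,r1:Add1,r2:2,r3:6
c8: stall | r0:Add2,r1:Add1,r2:2,r3:6
c9: stall | r0:Add2,r1:Add1,r2:2,r3:6
c10: CDB Add1=-4; issue ADD r1<-Add1 | r0:Add2,r1:Add1,r2:2,r3:6
c11: CDB Add2=10; issue MUL r0<-Mul1 | r0:Mul1,r1:Add1,r2:2,r3:6
c12: issue ADD r1<-Add2 | r0:Mul1,r1:Add2,r2:2,r3:6
c13: CDB Add1=4; issue SUB r3<-Add1 | r0:Mul1,r1:Add2,r2:2,r3:Add1
c14: issue MUL r3<-Mul2 | r0:Mul1,r1:Add2,r2:2,r3:Mul2
c15: - | r0:Mul1,r1:Add2,r2:2,r3:Mul2
c16: CDB Add1=-4 | r0:Mul1,r1:Add2,r2:2,r3:Mul2
c17: - | r0:Mul1,r1:Add2,r2:2,r3:Mul2
c18: CDB Mul1=8 | r0:8,r1:Add2,r2:2,r3:Mul2
c19: - | r0:8,r1:Add2,r2:2,r3:Mul2
c20: - | r0:8,r1:Add2,r2:2,r3:Mul2
c21: CDB Add2=10 | r0:8,r1:10,r2:2,r3:Mul2
c22: - | r0:8,r1:10,r2:2,r3:Mul2
c23: - | r0:8,r1:10,r2:2,r3:Mul2
c24: - | r0:8,r1:10,r2:2,r3:Mul2
c25: - | r0:8,r1:10,r2:2,r3:Mul2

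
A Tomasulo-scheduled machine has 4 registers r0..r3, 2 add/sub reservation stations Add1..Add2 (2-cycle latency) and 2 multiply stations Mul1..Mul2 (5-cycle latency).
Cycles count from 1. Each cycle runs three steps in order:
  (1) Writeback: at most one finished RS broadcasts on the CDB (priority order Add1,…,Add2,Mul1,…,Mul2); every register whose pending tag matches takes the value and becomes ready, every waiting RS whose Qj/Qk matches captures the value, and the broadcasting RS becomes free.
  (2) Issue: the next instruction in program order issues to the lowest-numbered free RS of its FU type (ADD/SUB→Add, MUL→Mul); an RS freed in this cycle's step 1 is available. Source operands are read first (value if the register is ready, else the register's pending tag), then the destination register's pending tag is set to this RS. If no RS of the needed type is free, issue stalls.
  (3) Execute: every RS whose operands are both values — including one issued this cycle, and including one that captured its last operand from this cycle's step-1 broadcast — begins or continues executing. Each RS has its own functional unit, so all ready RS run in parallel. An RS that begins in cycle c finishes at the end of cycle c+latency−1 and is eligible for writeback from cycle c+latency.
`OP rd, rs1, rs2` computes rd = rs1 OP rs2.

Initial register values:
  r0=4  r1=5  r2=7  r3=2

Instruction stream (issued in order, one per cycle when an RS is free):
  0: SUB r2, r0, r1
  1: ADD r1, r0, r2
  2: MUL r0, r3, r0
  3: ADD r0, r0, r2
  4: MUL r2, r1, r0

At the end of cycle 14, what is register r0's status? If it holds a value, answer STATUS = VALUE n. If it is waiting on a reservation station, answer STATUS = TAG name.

STATUS = VALUE 7

  c1: issue SUB r2<-Add1  regs: r0:4,r1:5,r2:Add1,r3:2
  c2: issue ADD r1<-Add2  regs: r0:4,r1:Add2,r2:Add1,r3:2
  c3: CDB Add1=-1; issue MUL r0<-Mul1  regs: r0:Mul1,r1:Add2,r2:-1,r3:2
  c4: issue ADD r0<-Add1  regs: r0:Add1,r1:Add2,r2:-1,r3:2
  c5: CDB Add2=3; issue MUL r2<-Mul2  regs: r0:Add1,r1:3,r2:Mul2,r3:2
  c6: -  regs: r0:Add1,r1:3,r2:Mul2,r3:2
  c7: -  regs: r0:Add1,r1:3,r2:Mul2,r3:2
  c8: CDB Mul1=8  regs: r0:Add1,r1:3,r2:Mul2,r3:2
  c9: -  regs: r0:Add1,r1:3,r2:Mul2,r3:2
  c10: CDB Add1=7  regs: r0:7,r1:3,r2:Mul2,r3:2
  c11: -  regs: r0:7,r1:3,r2:Mul2,r3:2
  c12: -  regs: r0:7,r1:3,r2:Mul2,r3:2
  c13: -  regs: r0:7,r1:3,r2:Mul2,r3:2
  c14: -  regs: r0:7,r1:3,r2:Mul2,r3:2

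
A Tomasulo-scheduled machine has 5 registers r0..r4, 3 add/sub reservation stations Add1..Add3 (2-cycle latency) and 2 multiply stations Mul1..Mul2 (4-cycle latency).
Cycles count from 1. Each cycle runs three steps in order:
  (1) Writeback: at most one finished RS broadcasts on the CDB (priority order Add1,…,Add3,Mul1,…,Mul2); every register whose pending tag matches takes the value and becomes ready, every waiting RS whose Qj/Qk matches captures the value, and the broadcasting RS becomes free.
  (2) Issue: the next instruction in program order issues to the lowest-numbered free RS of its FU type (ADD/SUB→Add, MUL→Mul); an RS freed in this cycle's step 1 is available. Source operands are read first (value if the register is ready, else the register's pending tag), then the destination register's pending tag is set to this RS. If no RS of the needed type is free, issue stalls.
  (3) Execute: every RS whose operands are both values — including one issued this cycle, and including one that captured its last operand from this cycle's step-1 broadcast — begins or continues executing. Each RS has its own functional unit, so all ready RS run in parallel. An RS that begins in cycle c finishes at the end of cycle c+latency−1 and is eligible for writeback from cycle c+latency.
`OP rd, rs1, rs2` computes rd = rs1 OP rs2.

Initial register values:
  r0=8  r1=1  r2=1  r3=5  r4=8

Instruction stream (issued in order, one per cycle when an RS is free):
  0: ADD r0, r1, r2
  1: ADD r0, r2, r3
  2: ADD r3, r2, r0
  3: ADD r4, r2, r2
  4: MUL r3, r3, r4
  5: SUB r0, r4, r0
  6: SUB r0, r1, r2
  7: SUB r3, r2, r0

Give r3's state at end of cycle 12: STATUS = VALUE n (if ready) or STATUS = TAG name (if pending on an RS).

c1: issue ADD r0<-Add1 | r0:Add1,r1:1,r2:1,r3:5,r4:8
c2: issue ADD r0<-Add2 | r0:Add2,r1:1,r2:1,r3:5,r4:8
c3: CDB Add1=2; issue ADD r3<-Add1 | r0:Add2,r1:1,r2:1,r3:Add1,r4:8
c4: CDB Add2=6; issue ADD r4<-Add2 | r0:6,r1:1,r2:1,r3:Add1,r4:Add2
c5: issue MUL r3<-Mul1 | r0:6,r1:1,r2:1,r3:Mul1,r4:Add2
c6: CDB Add1=7; issue SUB r0<-Add1 | r0:Add1,r1:1,r2:1,r3:Mul1,r4:Add2
c7: CDB Add2=2; issue SUB r0<-Add2 | r0:Add2,r1:1,r2:1,r3:Mul1,r4:2
c8: issue SUB r3<-Add3 | r0:Add2,r1:1,r2:1,r3:Add3,r4:2
c9: CDB Add1=-4 | r0:Add2,r1:1,r2:1,r3:Add3,r4:2
c10: CDB Add2=0 | r0:0,r1:1,r2:1,r3:Add3,r4:2
c11: CDB Mul1=14 | r0:0,r1:1,r2:1,r3:Add3,r4:2
c12: CDB Add3=1 | r0:0,r1:1,r2:1,r3:1,r4:2

STATUS = VALUE 1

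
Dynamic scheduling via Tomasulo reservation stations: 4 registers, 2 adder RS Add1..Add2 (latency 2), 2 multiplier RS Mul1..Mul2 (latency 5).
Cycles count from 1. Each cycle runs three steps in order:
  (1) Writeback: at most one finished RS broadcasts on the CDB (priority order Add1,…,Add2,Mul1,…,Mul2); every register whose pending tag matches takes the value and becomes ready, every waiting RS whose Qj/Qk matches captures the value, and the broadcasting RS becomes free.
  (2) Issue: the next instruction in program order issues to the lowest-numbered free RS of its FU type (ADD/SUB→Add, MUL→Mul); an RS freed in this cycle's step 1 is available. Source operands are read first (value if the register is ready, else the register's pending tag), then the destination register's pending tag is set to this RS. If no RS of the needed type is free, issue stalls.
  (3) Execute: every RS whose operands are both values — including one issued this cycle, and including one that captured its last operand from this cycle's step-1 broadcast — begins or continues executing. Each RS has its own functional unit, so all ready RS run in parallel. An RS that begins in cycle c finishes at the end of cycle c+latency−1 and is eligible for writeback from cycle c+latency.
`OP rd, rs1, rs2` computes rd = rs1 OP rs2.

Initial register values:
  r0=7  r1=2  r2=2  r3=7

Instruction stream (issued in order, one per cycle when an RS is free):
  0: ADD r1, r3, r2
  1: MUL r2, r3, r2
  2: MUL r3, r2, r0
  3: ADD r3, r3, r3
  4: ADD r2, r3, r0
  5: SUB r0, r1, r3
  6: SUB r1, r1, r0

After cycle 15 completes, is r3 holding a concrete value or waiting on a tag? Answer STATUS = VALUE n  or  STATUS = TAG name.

STATUS = VALUE 196

  c1: issue ADD r1<-Add1  regs: r0:7,r1:Add1,r2:2,r3:7
  c2: issue MUL r2<-Mul1  regs: r0:7,r1:Add1,r2:Mul1,r3:7
  c3: CDB Add1=9; issue MUL r3<-Mul2  regs: r0:7,r1:9,r2:Mul1,r3:Mul2
  c4: issue ADD r3<-Add1  regs: r0:7,r1:9,r2:Mul1,r3:Add1
  c5: issue ADD r2<-Add2  regs: r0:7,r1:9,r2:Add2,r3:Add1
  c6: stall  regs: r0:7,r1:9,r2:Add2,r3:Add1
  c7: CDB Mul1=14; stall  regs: r0:7,r1:9,r2:Add2,r3:Add1
  c8: stall  regs: r0:7,r1:9,r2:Add2,r3:Add1
  c9: stall  regs: r0:7,r1:9,r2:Add2,r3:Add1
  c10: stall  regs: r0:7,r1:9,r2:Add2,r3:Add1
  c11: stall  regs: r0:7,r1:9,r2:Add2,r3:Add1
  c12: CDB Mul2=98; stall  regs: r0:7,r1:9,r2:Add2,r3:Add1
  c13: stall  regs: r0:7,r1:9,r2:Add2,r3:Add1
  c14: CDB Add1=196; issue SUB r0<-Add1  regs: r0:Add1,r1:9,r2:Add2,r3:196
  c15: stall  regs: r0:Add1,r1:9,r2:Add2,r3:196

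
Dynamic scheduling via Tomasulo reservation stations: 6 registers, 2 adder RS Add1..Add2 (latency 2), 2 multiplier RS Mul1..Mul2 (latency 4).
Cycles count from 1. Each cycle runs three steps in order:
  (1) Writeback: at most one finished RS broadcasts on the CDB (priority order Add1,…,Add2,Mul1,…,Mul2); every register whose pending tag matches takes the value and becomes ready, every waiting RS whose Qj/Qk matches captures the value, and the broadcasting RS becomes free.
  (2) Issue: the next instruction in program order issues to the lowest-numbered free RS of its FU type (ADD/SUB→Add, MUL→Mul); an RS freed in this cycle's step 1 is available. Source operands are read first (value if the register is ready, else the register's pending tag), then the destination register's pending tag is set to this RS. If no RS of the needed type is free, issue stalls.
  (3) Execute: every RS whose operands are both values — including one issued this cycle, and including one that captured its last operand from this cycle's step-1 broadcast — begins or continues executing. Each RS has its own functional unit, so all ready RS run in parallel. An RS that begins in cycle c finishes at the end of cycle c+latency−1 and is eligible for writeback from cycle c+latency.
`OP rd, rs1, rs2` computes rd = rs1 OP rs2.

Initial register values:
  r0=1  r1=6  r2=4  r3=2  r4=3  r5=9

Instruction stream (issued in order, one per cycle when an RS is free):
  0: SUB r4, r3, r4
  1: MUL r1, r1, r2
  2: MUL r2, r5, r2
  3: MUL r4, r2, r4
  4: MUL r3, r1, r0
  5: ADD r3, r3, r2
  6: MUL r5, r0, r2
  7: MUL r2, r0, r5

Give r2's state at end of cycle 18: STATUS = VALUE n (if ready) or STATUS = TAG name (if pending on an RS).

c1: issue SUB r4<-Add1 | r0:1,r1:6,r2:4,r3:2,r4:Add1,r5:9
c2: issue MUL r1<-Mul1 | r0:1,r1:Mul1,r2:4,r3:2,r4:Add1,r5:9
c3: CDB Add1=-1; issue MUL r2<-Mul2 | r0:1,r1:Mul1,r2:Mul2,r3:2,r4:-1,r5:9
c4: stall | r0:1,r1:Mul1,r2:Mul2,r3:2,r4:-1,r5:9
c5: stall | r0:1,r1:Mul1,r2:Mul2,r3:2,r4:-1,r5:9
c6: CDB Mul1=24; issue MUL r4<-Mul1 | r0:1,r1:24,r2:Mul2,r3:2,r4:Mul1,r5:9
c7: CDB Mul2=36; issue MUL r3<-Mul2 | r0:1,r1:24,r2:36,r3:Mul2,r4:Mul1,r5:9
c8: issue ADD r3<-Add1 | r0:1,r1:24,r2:36,r3:Add1,r4:Mul1,r5:9
c9: stall | r0:1,r1:24,r2:36,r3:Add1,r4:Mul1,r5:9
c10: stall | r0:1,r1:24,r2:36,r3:Add1,r4:Mul1,r5:9
c11: CDB Mul1=-36; issue MUL r5<-Mul1 | r0:1,r1:24,r2:36,r3:Add1,r4:-36,r5:Mul1
c12: CDB Mul2=24; issue MUL r2<-Mul2 | r0:1,r1:24,r2:Mul2,r3:Add1,r4:-36,r5:Mul1
c13: - | r0:1,r1:24,r2:Mul2,r3:Add1,r4:-36,r5:Mul1
c14: CDB Add1=60 | r0:1,r1:24,r2:Mul2,r3:60,r4:-36,r5:Mul1
c15: CDB Mul1=36 | r0:1,r1:24,r2:Mul2,r3:60,r4:-36,r5:36
c16: - | r0:1,r1:24,r2:Mul2,r3:60,r4:-36,r5:36
c17: - | r0:1,r1:24,r2:Mul2,r3:60,r4:-36,r5:36
c18: - | r0:1,r1:24,r2:Mul2,r3:60,r4:-36,r5:36

STATUS = TAG Mul2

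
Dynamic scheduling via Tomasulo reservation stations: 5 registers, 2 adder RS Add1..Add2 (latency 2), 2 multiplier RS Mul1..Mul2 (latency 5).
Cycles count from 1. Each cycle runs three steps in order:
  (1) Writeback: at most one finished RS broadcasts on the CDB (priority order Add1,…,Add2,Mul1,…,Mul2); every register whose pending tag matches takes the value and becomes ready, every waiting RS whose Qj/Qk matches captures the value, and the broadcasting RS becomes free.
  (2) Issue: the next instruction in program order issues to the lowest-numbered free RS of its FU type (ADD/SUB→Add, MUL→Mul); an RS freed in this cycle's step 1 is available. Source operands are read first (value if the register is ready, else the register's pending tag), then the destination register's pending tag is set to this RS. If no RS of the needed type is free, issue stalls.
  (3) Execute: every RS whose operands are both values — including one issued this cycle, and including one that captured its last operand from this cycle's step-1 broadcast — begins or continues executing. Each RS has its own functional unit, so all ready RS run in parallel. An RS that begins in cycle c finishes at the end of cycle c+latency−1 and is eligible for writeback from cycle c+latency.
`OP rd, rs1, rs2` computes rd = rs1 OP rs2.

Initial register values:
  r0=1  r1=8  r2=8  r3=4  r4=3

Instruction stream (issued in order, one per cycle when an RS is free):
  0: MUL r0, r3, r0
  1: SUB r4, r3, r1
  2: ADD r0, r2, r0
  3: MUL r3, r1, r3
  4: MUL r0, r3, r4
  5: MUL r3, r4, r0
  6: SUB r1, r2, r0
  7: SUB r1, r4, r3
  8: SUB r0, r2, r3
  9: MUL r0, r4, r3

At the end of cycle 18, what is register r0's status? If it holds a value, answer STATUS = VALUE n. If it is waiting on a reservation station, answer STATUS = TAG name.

STATUS = TAG Mul1

c1: issue MUL r0<-Mul1 | r0:Mul1,r1:8,r2:8,r3:4,r4:3
c2: issue SUB r4<-Add1 | r0:Mul1,r1:8,r2:8,r3:4,r4:Add1
c3: issue ADD r0<-Add2 | r0:Add2,r1:8,r2:8,r3:4,r4:Add1
c4: CDB Add1=-4; issue MUL r3<-Mul2 | r0:Add2,r1:8,r2:8,r3:Mul2,r4:-4
c5: stall | r0:Add2,r1:8,r2:8,r3:Mul2,r4:-4
c6: CDB Mul1=4; issue MUL r0<-Mul1 | r0:Mul1,r1:8,r2:8,r3:Mul2,r4:-4
c7: stall | r0:Mul1,r1:8,r2:8,r3:Mul2,r4:-4
c8: CDB Add2=12; stall | r0:Mul1,r1:8,r2:8,r3:Mul2,r4:-4
c9: CDB Mul2=32; issue MUL r3<-Mul2 | r0:Mul1,r1:8,r2:8,r3:Mul2,r4:-4
c10: issue SUB r1<-Add1 | r0:Mul1,r1:Add1,r2:8,r3:Mul2,r4:-4
c11: issue SUB r1<-Add2 | r0:Mul1,r1:Add2,r2:8,r3:Mul2,r4:-4
c12: stall | r0:Mul1,r1:Add2,r2:8,r3:Mul2,r4:-4
c13: stall | r0:Mul1,r1:Add2,r2:8,r3:Mul2,r4:-4
c14: CDB Mul1=-128; stall | r0:-128,r1:Add2,r2:8,r3:Mul2,r4:-4
c15: stall | r0:-128,r1:Add2,r2:8,r3:Mul2,r4:-4
c16: CDB Add1=136; issue SUB r0<-Add1 | r0:Add1,r1:Add2,r2:8,r3:Mul2,r4:-4
c17: issue MUL r0<-Mul1 | r0:Mul1,r1:Add2,r2:8,r3:Mul2,r4:-4
c18: - | r0:Mul1,r1:Add2,r2:8,r3:Mul2,r4:-4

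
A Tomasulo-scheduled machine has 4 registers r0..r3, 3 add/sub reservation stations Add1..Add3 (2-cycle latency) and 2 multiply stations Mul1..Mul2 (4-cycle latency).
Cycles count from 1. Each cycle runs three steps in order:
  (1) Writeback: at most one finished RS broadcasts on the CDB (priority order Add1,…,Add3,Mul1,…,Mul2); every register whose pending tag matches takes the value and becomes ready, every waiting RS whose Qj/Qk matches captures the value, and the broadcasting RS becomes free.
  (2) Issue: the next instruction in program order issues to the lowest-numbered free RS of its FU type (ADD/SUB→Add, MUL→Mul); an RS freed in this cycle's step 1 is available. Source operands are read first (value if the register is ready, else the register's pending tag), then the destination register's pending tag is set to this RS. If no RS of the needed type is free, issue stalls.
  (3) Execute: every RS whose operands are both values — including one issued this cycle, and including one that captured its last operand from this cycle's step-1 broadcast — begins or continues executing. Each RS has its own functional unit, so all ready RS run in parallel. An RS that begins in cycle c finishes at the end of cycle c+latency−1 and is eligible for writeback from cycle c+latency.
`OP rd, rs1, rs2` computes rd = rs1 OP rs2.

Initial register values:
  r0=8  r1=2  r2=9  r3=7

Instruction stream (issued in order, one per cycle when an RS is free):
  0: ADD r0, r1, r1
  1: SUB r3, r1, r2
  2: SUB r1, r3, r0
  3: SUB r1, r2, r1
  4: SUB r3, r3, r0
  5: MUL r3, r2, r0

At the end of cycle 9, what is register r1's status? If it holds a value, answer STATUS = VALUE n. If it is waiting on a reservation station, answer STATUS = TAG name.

c1: issue ADD r0<-Add1 | r0:Add1,r1:2,r2:9,r3:7
c2: issue SUB r3<-Add2 | r0:Add1,r1:2,r2:9,r3:Add2
c3: CDB Add1=4; issue SUB r1<-Add1 | r0:4,r1:Add1,r2:9,r3:Add2
c4: CDB Add2=-7; issue SUB r1<-Add2 | r0:4,r1:Add2,r2:9,r3:-7
c5: issue SUB r3<-Add3 | r0:4,r1:Add2,r2:9,r3:Add3
c6: CDB Add1=-11; issue MUL r3<-Mul1 | r0:4,r1:Add2,r2:9,r3:Mul1
c7: CDB Add3=-11 | r0:4,r1:Add2,r2:9,r3:Mul1
c8: CDB Add2=20 | r0:4,r1:20,r2:9,r3:Mul1
c9: - | r0:4,r1:20,r2:9,r3:Mul1

STATUS = VALUE 20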